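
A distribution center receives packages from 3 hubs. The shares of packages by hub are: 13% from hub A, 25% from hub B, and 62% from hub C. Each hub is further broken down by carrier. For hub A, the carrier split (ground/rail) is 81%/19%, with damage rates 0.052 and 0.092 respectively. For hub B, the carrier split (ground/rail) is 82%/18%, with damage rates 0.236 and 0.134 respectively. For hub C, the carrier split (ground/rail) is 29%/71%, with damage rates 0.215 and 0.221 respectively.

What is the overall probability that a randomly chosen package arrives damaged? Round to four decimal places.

0.1981

P(D|A) = 0.81·0.052 + 0.19·0.092 = 0.04212 + 0.01748 = 0.0596
P(D|B) = 0.82·0.236 + 0.18·0.134 = 0.19352 + 0.02412 = 0.21764
P(D|C) = 0.29·0.215 + 0.71·0.221 = 0.06235 + 0.15691 = 0.21926
Then overall,
P(D) = 0.13·0.0596 + 0.25·0.21764 + 0.62·0.21926
      = 0.007748 + 0.05441 + 0.1359412 = 0.1980992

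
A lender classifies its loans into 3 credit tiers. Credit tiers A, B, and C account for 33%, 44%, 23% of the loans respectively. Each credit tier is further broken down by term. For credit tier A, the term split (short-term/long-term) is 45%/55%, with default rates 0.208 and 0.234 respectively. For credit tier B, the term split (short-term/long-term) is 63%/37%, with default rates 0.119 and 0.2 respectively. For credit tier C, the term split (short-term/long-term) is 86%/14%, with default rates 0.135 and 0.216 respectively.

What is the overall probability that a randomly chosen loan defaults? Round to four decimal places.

P(D|A) = 0.45·0.208 + 0.55·0.234 = 0.0936 + 0.1287 = 0.2223
P(D|B) = 0.63·0.119 + 0.37·0.2 = 0.07497 + 0.074 = 0.14897
P(D|C) = 0.86·0.135 + 0.14·0.216 = 0.1161 + 0.03024 = 0.14634
By total probability over the outer partition,
P(D) = 0.33·0.2223 + 0.44·0.14897 + 0.23·0.14634
      = 0.073359 + 0.0655468 + 0.0336582 = 0.172564

P(D) ≈ 0.1726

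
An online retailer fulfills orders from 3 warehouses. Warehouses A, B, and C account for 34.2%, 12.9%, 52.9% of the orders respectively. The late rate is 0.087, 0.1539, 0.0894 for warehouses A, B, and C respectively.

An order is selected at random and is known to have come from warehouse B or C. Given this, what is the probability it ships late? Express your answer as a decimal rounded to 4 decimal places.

Let S = {B, C}.
P(S) = 0.129 + 0.529 = 0.658.
P(L ∩ S) = 0.1539·0.129 + 0.0894·0.529 = 0.0198531 + 0.0472926 = 0.0671457.
P(L | S) = 0.0671457 / 0.658 = 0.102045…

0.1020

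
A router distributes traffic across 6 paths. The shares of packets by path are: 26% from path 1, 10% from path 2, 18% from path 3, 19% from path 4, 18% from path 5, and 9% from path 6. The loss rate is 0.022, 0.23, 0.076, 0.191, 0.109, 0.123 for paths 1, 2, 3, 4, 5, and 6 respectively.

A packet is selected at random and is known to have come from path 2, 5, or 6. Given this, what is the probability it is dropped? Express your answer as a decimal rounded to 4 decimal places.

Let S = {2, 5, 6}.
P(S) = 0.1 + 0.18 + 0.09 = 0.37.
P(L ∩ S) = 0.23·0.1 + 0.109·0.18 + 0.123·0.09 = 0.023 + 0.01962 + 0.01107 = 0.05369.
P(L | S) = 0.05369 / 0.37 = 0.145108…

0.1451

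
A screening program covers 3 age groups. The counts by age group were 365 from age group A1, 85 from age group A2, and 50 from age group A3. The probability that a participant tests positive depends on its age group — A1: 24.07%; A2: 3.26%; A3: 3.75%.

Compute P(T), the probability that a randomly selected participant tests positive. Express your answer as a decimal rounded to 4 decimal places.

P(T) ≈ 0.1850

Total: 365 + 85 + 50 = 500.
P(A1) = 365/500 = 0.73. P(A2) = 85/500 = 0.17. P(A3) = 50/500 = 0.1.
P(T) = P(T|A1)·P(A1) + P(T|A2)·P(A2) + P(T|A3)·P(A3)
      = 0.2407·0.73 + 0.0326·0.17 + 0.0375·0.1
      = 0.175711 + 0.005542 + 0.00375 = 0.185003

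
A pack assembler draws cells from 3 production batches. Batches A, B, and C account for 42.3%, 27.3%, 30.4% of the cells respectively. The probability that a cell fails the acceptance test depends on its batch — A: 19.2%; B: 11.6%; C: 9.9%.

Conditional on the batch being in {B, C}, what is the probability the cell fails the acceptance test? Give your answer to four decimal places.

Let S = {B, C}.
P(S) = 0.273 + 0.304 = 0.577.
P(F ∩ S) = 0.116·0.273 + 0.099·0.304 = 0.031668 + 0.030096 = 0.061764.
P(F | S) = 0.061764 / 0.577 = 0.107043…

P(F|S) ≈ 0.1070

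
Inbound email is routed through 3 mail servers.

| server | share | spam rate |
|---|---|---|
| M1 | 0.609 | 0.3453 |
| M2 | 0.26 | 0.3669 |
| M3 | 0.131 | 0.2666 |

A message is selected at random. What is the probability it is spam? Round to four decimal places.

0.3406

Using total probability over the partition,
P(S) = P(S|M1)·P(M1) + P(S|M2)·P(M2) + P(S|M3)·P(M3)
      = 0.3453·0.609 + 0.3669·0.26 + 0.2666·0.131
      = 0.2102877 + 0.095394 + 0.0349246 = 0.3406063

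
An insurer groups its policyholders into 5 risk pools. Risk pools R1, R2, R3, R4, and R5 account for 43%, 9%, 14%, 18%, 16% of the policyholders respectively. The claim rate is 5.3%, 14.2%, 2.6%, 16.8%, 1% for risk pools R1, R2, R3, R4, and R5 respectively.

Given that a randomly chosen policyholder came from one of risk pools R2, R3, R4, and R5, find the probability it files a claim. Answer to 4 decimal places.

Let S = {R2, R3, R4, R5}.
P(S) = 0.09 + 0.14 + 0.18 + 0.16 = 0.57.
P(C ∩ S) = 0.142·0.09 + 0.026·0.14 + 0.168·0.18 + 0.01·0.16 = 0.01278 + 0.00364 + 0.03024 + 0.0016 = 0.04826.
P(C | S) = 0.04826 / 0.57 = 0.084667…

P(C|S) ≈ 0.0847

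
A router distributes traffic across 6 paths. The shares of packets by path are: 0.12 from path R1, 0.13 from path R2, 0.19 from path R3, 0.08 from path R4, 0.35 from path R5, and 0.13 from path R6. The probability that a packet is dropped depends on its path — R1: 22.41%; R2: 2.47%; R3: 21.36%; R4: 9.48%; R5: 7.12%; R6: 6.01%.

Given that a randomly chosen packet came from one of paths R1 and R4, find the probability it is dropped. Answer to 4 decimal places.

0.1724

Let S = {R1, R4}.
P(S) = 0.12 + 0.08 = 0.2.
P(L ∩ S) = 0.2241·0.12 + 0.0948·0.08 = 0.026892 + 0.007584 = 0.034476.
P(L | S) = 0.034476 / 0.2 = 0.172380…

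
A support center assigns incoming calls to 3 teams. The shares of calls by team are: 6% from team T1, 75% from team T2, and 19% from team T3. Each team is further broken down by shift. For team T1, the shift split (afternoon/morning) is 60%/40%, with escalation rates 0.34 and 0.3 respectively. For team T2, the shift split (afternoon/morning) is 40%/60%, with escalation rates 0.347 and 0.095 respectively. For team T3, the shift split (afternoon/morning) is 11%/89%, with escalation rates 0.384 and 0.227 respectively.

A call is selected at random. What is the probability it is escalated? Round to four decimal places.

P(E) ≈ 0.2127

P(E|T1) = 0.6·0.34 + 0.4·0.3 = 0.204 + 0.12 = 0.324
P(E|T2) = 0.4·0.347 + 0.6·0.095 = 0.1388 + 0.057 = 0.1958
P(E|T3) = 0.11·0.384 + 0.89·0.227 = 0.04224 + 0.20203 = 0.24427
By total probability over the outer partition,
P(E) = 0.06·0.324 + 0.75·0.1958 + 0.19·0.24427
      = 0.01944 + 0.14685 + 0.0464113 = 0.2127013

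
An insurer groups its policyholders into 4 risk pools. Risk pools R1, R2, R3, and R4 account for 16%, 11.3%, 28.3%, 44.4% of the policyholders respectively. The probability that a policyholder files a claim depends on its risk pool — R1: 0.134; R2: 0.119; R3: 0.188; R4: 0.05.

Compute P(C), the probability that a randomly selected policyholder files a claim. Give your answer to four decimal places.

0.1103

Using total probability over the partition,
P(C) = P(C|R1)·P(R1) + P(C|R2)·P(R2) + P(C|R3)·P(R3) + P(C|R4)·P(R4)
      = 0.134·0.16 + 0.119·0.113 + 0.188·0.283 + 0.05·0.444
      = 0.02144 + 0.013447 + 0.053204 + 0.0222 = 0.110291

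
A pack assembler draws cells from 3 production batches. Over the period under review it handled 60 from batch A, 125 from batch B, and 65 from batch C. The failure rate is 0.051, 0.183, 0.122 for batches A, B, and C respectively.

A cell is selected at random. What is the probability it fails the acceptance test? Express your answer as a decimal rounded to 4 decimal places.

0.1355

Total: 60 + 125 + 65 = 250.
P(A) = 60/250 = 0.24. P(B) = 125/250 = 0.5. P(C) = 65/250 = 0.26.
P(F) = P(F|A)·P(A) + P(F|B)·P(B) + P(F|C)·P(C)
      = 0.051·0.24 + 0.183·0.5 + 0.122·0.26
      = 0.01224 + 0.0915 + 0.03172 = 0.13546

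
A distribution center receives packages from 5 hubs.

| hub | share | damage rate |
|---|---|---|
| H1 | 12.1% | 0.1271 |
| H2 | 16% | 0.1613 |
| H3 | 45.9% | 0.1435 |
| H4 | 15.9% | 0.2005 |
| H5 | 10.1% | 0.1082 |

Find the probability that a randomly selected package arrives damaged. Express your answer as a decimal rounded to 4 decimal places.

0.1499

P(D) = P(D|H1)·P(H1) + P(D|H2)·P(H2) + P(D|H3)·P(H3) + P(D|H4)·P(H4) + P(D|H5)·P(H5)
      = 0.1271·0.121 + 0.1613·0.16 + 0.1435·0.459 + 0.2005·0.159 + 0.1082·0.101
      = 0.0153791 + 0.025808 + 0.0658665 + 0.0318795 + 0.0109282 = 0.1498613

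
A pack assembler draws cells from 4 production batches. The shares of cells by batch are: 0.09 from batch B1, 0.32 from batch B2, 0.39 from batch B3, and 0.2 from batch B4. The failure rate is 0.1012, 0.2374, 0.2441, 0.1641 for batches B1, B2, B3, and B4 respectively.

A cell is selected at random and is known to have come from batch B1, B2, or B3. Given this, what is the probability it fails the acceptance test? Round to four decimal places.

Let S = {B1, B2, B3}.
P(S) = 0.09 + 0.32 + 0.39 = 0.8.
P(F ∩ S) = 0.1012·0.09 + 0.2374·0.32 + 0.2441·0.39 = 0.009108 + 0.075968 + 0.095199 = 0.180275.
P(F | S) = 0.180275 / 0.8 = 0.225344…

P(F|S) ≈ 0.2253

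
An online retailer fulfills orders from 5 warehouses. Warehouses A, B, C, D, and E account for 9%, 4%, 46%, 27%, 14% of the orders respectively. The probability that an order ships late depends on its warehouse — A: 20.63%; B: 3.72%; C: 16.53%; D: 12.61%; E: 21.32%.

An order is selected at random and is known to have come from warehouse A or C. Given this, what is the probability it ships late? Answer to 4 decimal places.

Let S = {A, C}.
P(S) = 0.09 + 0.46 = 0.55.
P(L ∩ S) = 0.2063·0.09 + 0.1653·0.46 = 0.018567 + 0.076038 = 0.094605.
P(L | S) = 0.094605 / 0.55 = 0.172009…

0.1720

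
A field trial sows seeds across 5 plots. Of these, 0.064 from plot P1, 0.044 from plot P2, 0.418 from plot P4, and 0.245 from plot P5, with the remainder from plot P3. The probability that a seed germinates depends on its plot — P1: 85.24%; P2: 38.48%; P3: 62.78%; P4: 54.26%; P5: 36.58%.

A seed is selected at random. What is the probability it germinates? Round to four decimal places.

P(P3) = 1 − (0.064 + 0.044 + 0.418 + 0.245) = 0.229.
Summing over the partition,
P(G) = P(G|P1)·P(P1) + P(G|P2)·P(P2) + P(G|P3)·P(P3) + P(G|P4)·P(P4) + P(G|P5)·P(P5)
      = 0.8524·0.064 + 0.3848·0.044 + 0.6278·0.229 + 0.5426·0.418 + 0.3658·0.245
      = 0.0545536 + 0.0169312 + 0.1437662 + 0.2268068 + 0.089621 = 0.5316788

P(G) ≈ 0.5317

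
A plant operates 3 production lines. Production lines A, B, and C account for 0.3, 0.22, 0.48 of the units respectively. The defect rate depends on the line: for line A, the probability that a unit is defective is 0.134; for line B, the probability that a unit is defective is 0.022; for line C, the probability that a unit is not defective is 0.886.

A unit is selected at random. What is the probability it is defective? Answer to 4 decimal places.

P(D|C) = 1 − 0.886 = 0.114.
By the law of total probability,
P(D) = P(D|A)·P(A) + P(D|B)·P(B) + P(D|C)·P(C)
      = 0.134·0.3 + 0.022·0.22 + 0.114·0.48
      = 0.0402 + 0.00484 + 0.05472 = 0.09976

0.0998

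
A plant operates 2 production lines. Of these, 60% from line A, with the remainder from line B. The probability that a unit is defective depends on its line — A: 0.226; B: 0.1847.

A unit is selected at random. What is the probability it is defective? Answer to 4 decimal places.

P(D) ≈ 0.2095

P(B) = 1 − (0.6) = 0.4.
Summing over the partition,
P(D) = P(D|A)·P(A) + P(D|B)·P(B)
      = 0.226·0.6 + 0.1847·0.4
      = 0.1356 + 0.07388 = 0.20948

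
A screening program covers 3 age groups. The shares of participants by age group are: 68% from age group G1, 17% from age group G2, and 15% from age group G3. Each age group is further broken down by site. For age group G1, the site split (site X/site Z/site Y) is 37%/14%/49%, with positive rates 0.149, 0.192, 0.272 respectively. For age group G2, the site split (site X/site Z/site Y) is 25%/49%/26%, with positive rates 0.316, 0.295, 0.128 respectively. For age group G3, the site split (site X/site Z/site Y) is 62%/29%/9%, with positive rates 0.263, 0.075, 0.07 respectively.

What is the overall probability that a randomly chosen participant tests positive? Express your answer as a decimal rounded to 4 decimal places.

P(T) ≈ 0.2187

P(T|G1) = 0.37·0.149 + 0.14·0.192 + 0.49·0.272 = 0.05513 + 0.02688 + 0.13328 = 0.21529
P(T|G2) = 0.25·0.316 + 0.49·0.295 + 0.26·0.128 = 0.079 + 0.14455 + 0.03328 = 0.25683
P(T|G3) = 0.62·0.263 + 0.29·0.075 + 0.09·0.07 = 0.16306 + 0.02175 + 0.0063 = 0.19111
By total probability over the outer partition,
P(T) = 0.68·0.21529 + 0.17·0.25683 + 0.15·0.19111
      = 0.1463972 + 0.0436611 + 0.0286665 = 0.2187248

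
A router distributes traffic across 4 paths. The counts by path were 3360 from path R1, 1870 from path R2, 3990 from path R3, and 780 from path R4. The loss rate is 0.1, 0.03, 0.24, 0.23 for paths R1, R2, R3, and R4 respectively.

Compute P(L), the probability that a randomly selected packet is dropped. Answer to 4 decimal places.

Total: 3360 + 1870 + 3990 + 780 = 10000.
P(R1) = 3360/10000 = 0.336. P(R2) = 1870/10000 = 0.187. P(R3) = 3990/10000 = 0.399. P(R4) = 780/10000 = 0.078.
P(L) = P(L|R1)·P(R1) + P(L|R2)·P(R2) + P(L|R3)·P(R3) + P(L|R4)·P(R4)
      = 0.1·0.336 + 0.03·0.187 + 0.24·0.399 + 0.23·0.078
      = 0.0336 + 0.00561 + 0.09576 + 0.01794 = 0.15291

P(L) ≈ 0.1529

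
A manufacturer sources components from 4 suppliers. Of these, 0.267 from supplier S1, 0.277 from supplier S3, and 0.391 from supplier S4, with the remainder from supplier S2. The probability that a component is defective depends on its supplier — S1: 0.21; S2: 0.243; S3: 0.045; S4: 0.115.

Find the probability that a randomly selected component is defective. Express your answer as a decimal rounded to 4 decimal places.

P(D) ≈ 0.1293

P(S2) = 1 − (0.267 + 0.277 + 0.391) = 0.065.
By the law of total probability,
P(D) = P(D|S1)·P(S1) + P(D|S2)·P(S2) + P(D|S3)·P(S3) + P(D|S4)·P(S4)
      = 0.21·0.267 + 0.243·0.065 + 0.045·0.277 + 0.115·0.391
      = 0.05607 + 0.015795 + 0.012465 + 0.044965 = 0.129295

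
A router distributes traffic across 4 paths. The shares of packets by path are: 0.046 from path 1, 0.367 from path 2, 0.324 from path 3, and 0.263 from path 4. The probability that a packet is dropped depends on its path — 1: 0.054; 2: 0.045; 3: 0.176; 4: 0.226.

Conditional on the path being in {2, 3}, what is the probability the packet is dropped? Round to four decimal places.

P(L|S) ≈ 0.1064

Let S = {2, 3}.
P(S) = 0.367 + 0.324 = 0.691.
P(L ∩ S) = 0.045·0.367 + 0.176·0.324 = 0.016515 + 0.057024 = 0.073539.
P(L | S) = 0.073539 / 0.691 = 0.106424…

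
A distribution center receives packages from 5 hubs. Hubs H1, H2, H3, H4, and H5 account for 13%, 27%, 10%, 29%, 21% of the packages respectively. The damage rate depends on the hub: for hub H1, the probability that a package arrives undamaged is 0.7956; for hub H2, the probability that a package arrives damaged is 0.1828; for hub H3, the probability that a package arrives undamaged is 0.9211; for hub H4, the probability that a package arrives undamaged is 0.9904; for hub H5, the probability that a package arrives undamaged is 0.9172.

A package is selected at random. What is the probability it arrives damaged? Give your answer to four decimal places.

P(D|H1) = 1 − 0.7956 = 0.2044.
P(D|H3) = 1 − 0.9211 = 0.0789.
P(D|H4) = 1 − 0.9904 = 0.0096.
P(D|H5) = 1 − 0.9172 = 0.0828.
By the law of total probability,
P(D) = P(D|H1)·P(H1) + P(D|H2)·P(H2) + P(D|H3)·P(H3) + P(D|H4)·P(H4) + P(D|H5)·P(H5)
      = 0.2044·0.13 + 0.1828·0.27 + 0.0789·0.1 + 0.0096·0.29 + 0.0828·0.21
      = 0.026572 + 0.049356 + 0.00789 + 0.002784 + 0.017388 = 0.10399

0.1040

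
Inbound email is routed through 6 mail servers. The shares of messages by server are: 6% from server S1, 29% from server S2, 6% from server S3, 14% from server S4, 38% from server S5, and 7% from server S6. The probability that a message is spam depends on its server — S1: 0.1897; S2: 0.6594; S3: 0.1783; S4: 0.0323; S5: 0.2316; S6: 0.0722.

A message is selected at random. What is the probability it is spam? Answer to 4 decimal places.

0.3109

By the law of total probability,
P(S) = P(S|S1)·P(S1) + P(S|S2)·P(S2) + P(S|S3)·P(S3) + P(S|S4)·P(S4) + P(S|S5)·P(S5) + P(S|S6)·P(S6)
      = 0.1897·0.06 + 0.6594·0.29 + 0.1783·0.06 + 0.0323·0.14 + 0.2316·0.38 + 0.0722·0.07
      = 0.011382 + 0.191226 + 0.010698 + 0.004522 + 0.088008 + 0.005054 = 0.31089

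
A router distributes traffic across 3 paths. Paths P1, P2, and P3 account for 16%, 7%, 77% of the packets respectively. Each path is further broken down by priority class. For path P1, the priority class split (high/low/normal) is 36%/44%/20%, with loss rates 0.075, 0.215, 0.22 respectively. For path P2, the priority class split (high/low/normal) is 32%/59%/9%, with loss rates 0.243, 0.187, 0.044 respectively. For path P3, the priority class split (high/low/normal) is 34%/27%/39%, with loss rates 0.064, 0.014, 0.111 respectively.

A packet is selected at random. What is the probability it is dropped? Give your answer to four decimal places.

0.0929

P(L|P1) = 0.36·0.075 + 0.44·0.215 + 0.2·0.22 = 0.027 + 0.0946 + 0.044 = 0.1656
P(L|P2) = 0.32·0.243 + 0.59·0.187 + 0.09·0.044 = 0.07776 + 0.11033 + 0.00396 = 0.19205
P(L|P3) = 0.34·0.064 + 0.27·0.014 + 0.39·0.111 = 0.02176 + 0.00378 + 0.04329 = 0.06883
Then overall,
P(L) = 0.16·0.1656 + 0.07·0.19205 + 0.77·0.06883
      = 0.026496 + 0.0134435 + 0.0529991 = 0.0929386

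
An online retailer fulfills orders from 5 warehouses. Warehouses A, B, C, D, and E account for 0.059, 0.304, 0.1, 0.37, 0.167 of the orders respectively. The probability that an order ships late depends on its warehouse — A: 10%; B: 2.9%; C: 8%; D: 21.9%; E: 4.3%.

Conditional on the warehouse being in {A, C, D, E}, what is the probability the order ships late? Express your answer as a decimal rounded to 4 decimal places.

0.1467

Let S = {A, C, D, E}.
P(S) = 0.059 + 0.1 + 0.37 + 0.167 = 0.696.
P(L ∩ S) = 0.1·0.059 + 0.08·0.1 + 0.219·0.37 + 0.043·0.167 = 0.0059 + 0.008 + 0.08103 + 0.007181 = 0.102111.
P(L | S) = 0.102111 / 0.696 = 0.146711…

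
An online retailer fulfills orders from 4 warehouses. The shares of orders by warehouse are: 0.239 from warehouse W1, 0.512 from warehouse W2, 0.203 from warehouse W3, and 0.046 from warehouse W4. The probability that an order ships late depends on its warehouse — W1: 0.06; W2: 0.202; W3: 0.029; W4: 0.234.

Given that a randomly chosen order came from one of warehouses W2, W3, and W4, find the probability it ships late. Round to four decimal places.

Let S = {W2, W3, W4}.
P(S) = 0.512 + 0.203 + 0.046 = 0.761.
P(L ∩ S) = 0.202·0.512 + 0.029·0.203 + 0.234·0.046 = 0.103424 + 0.005887 + 0.010764 = 0.120075.
P(L | S) = 0.120075 / 0.761 = 0.157786…

P(L|S) ≈ 0.1578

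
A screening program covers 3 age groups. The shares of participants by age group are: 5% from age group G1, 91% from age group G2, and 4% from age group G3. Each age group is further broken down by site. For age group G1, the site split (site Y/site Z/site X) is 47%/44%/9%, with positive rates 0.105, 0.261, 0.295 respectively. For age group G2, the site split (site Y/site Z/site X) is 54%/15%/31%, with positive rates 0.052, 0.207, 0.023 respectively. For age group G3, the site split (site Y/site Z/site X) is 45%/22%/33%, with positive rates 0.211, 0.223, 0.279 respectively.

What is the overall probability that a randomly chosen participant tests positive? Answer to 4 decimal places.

P(T|G1) = 0.47·0.105 + 0.44·0.261 + 0.09·0.295 = 0.04935 + 0.11484 + 0.02655 = 0.19074
P(T|G2) = 0.54·0.052 + 0.15·0.207 + 0.31·0.023 = 0.02808 + 0.03105 + 0.00713 = 0.06626
P(T|G3) = 0.45·0.211 + 0.22·0.223 + 0.33·0.279 = 0.09495 + 0.04906 + 0.09207 = 0.23608
By total probability over the outer partition,
P(T) = 0.05·0.19074 + 0.91·0.06626 + 0.04·0.23608
      = 0.009537 + 0.0602966 + 0.0094432 = 0.0792768

P(T) ≈ 0.0793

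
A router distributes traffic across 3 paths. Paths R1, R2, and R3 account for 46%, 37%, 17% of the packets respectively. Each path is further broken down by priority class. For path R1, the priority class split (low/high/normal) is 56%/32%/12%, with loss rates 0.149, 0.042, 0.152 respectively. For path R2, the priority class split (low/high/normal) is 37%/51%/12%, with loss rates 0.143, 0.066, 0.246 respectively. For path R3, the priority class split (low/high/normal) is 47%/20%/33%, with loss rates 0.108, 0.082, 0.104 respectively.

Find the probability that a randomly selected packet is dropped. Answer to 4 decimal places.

0.1132

P(L|R1) = 0.56·0.149 + 0.32·0.042 + 0.12·0.152 = 0.08344 + 0.01344 + 0.01824 = 0.11512
P(L|R2) = 0.37·0.143 + 0.51·0.066 + 0.12·0.246 = 0.05291 + 0.03366 + 0.02952 = 0.11609
P(L|R3) = 0.47·0.108 + 0.2·0.082 + 0.33·0.104 = 0.05076 + 0.0164 + 0.03432 = 0.10148
By total probability over the outer partition,
P(L) = 0.46·0.11512 + 0.37·0.11609 + 0.17·0.10148
      = 0.0529552 + 0.0429533 + 0.0172516 = 0.1131601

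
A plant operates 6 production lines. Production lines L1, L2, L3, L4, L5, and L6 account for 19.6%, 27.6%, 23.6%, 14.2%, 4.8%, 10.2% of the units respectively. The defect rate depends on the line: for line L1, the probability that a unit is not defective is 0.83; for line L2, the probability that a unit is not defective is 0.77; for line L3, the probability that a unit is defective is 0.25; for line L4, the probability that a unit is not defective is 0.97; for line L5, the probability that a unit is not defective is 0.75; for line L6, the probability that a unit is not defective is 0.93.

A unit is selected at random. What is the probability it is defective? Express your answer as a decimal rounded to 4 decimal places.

P(D|L1) = 1 − 0.83 = 0.17.
P(D|L2) = 1 − 0.77 = 0.23.
P(D|L4) = 1 − 0.97 = 0.03.
P(D|L5) = 1 − 0.75 = 0.25.
P(D|L6) = 1 − 0.93 = 0.07.
Summing over the partition,
P(D) = P(D|L1)·P(L1) + P(D|L2)·P(L2) + P(D|L3)·P(L3) + P(D|L4)·P(L4) + P(D|L5)·P(L5) + P(D|L6)·P(L6)
      = 0.17·0.196 + 0.23·0.276 + 0.25·0.236 + 0.03·0.142 + 0.25·0.048 + 0.07·0.102
      = 0.03332 + 0.06348 + 0.059 + 0.00426 + 0.012 + 0.00714 = 0.1792

P(D) ≈ 0.1792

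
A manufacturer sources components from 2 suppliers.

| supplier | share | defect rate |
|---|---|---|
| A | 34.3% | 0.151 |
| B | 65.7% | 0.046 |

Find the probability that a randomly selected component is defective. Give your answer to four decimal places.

P(D) = P(D|A)·P(A) + P(D|B)·P(B)
      = 0.151·0.343 + 0.046·0.657
      = 0.051793 + 0.030222 = 0.082015

P(D) ≈ 0.0820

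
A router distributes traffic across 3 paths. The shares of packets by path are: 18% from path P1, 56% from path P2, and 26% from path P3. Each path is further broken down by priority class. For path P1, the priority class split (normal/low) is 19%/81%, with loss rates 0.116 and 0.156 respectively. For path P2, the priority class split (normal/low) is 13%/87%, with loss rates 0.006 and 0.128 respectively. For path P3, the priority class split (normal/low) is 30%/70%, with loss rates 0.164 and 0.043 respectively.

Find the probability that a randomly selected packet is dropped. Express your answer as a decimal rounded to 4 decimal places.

P(L) ≈ 0.1101

P(L|P1) = 0.19·0.116 + 0.81·0.156 = 0.02204 + 0.12636 = 0.1484
P(L|P2) = 0.13·0.006 + 0.87·0.128 = 0.00078 + 0.11136 = 0.11214
P(L|P3) = 0.3·0.164 + 0.7·0.043 = 0.0492 + 0.0301 = 0.0793
Then overall,
P(L) = 0.18·0.1484 + 0.56·0.11214 + 0.26·0.0793
      = 0.026712 + 0.0627984 + 0.020618 = 0.1101284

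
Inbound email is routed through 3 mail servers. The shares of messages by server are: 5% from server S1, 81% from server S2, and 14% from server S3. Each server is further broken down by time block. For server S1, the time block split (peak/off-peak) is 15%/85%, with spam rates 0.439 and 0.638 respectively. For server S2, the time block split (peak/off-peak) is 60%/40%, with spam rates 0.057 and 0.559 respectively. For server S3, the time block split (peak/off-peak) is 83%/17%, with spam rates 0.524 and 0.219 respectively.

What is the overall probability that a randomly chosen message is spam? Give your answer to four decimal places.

P(S) ≈ 0.3053

P(S|S1) = 0.15·0.439 + 0.85·0.638 = 0.06585 + 0.5423 = 0.60815
P(S|S2) = 0.6·0.057 + 0.4·0.559 = 0.0342 + 0.2236 = 0.2578
P(S|S3) = 0.83·0.524 + 0.17·0.219 = 0.43492 + 0.03723 = 0.47215
Then overall,
P(S) = 0.05·0.60815 + 0.81·0.2578 + 0.14·0.47215
      = 0.0304075 + 0.208818 + 0.066101 = 0.3053265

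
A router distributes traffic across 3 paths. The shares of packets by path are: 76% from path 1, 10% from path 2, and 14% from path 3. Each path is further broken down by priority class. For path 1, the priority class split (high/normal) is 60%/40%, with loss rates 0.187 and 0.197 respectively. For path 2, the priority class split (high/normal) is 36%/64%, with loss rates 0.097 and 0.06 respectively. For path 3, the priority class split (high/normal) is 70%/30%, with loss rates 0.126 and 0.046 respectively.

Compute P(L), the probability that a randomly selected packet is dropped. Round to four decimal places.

P(L) ≈ 0.1668

P(L|1) = 0.6·0.187 + 0.4·0.197 = 0.1122 + 0.0788 = 0.191
P(L|2) = 0.36·0.097 + 0.64·0.06 = 0.03492 + 0.0384 = 0.07332
P(L|3) = 0.7·0.126 + 0.3·0.046 = 0.0882 + 0.0138 = 0.102
Then overall,
P(L) = 0.76·0.191 + 0.1·0.07332 + 0.14·0.102
      = 0.14516 + 0.007332 + 0.01428 = 0.166772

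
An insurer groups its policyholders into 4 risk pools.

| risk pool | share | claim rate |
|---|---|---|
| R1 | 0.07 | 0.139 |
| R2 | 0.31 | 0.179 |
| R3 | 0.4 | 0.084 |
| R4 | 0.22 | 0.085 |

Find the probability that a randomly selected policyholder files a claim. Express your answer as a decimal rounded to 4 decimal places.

0.1175

P(C) = P(C|R1)·P(R1) + P(C|R2)·P(R2) + P(C|R3)·P(R3) + P(C|R4)·P(R4)
      = 0.139·0.07 + 0.179·0.31 + 0.084·0.4 + 0.085·0.22
      = 0.00973 + 0.05549 + 0.0336 + 0.0187 = 0.11752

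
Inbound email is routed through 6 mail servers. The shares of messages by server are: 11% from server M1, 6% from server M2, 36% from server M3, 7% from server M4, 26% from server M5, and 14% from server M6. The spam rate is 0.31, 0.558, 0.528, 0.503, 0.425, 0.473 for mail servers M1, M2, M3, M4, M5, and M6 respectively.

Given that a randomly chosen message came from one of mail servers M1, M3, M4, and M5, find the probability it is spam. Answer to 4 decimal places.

Let J = {M1, M3, M4, M5}.
P(J) = 0.11 + 0.36 + 0.07 + 0.26 = 0.8.
P(S ∩ J) = 0.31·0.11 + 0.528·0.36 + 0.503·0.07 + 0.425·0.26 = 0.0341 + 0.19008 + 0.03521 + 0.1105 = 0.36989.
P(S | J) = 0.36989 / 0.8 = 0.462363…

0.4624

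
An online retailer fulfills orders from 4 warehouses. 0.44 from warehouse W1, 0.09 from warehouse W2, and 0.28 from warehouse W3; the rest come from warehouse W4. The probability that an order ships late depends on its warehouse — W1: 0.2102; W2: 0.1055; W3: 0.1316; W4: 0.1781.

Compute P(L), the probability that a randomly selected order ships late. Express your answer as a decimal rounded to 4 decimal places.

P(W4) = 1 − (0.44 + 0.09 + 0.28) = 0.19.
P(L) = P(L|W1)·P(W1) + P(L|W2)·P(W2) + P(L|W3)·P(W3) + P(L|W4)·P(W4)
      = 0.2102·0.44 + 0.1055·0.09 + 0.1316·0.28 + 0.1781·0.19
      = 0.092488 + 0.009495 + 0.036848 + 0.033839 = 0.17267

0.1727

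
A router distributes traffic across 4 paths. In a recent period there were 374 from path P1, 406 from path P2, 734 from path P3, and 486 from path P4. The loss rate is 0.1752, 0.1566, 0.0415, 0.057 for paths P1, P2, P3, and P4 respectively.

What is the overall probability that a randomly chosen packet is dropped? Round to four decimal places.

0.0936

Total: 374 + 406 + 734 + 486 = 2000.
P(P1) = 374/2000 = 0.187. P(P2) = 406/2000 = 0.203. P(P3) = 734/2000 = 0.367. P(P4) = 486/2000 = 0.243.
P(L) = P(L|P1)·P(P1) + P(L|P2)·P(P2) + P(L|P3)·P(P3) + P(L|P4)·P(P4)
      = 0.1752·0.187 + 0.1566·0.203 + 0.0415·0.367 + 0.057·0.243
      = 0.0327624 + 0.0317898 + 0.0152305 + 0.013851 = 0.0936337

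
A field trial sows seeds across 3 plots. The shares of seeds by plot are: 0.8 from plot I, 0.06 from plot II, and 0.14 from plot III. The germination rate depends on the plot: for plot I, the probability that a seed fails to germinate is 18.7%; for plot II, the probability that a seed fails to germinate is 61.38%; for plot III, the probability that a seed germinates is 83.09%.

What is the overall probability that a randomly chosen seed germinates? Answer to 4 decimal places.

0.7899

P(G|I) = 1 − 0.187 = 0.813.
P(G|II) = 1 − 0.6138 = 0.3862.
P(G) = P(G|I)·P(I) + P(G|II)·P(II) + P(G|III)·P(III)
      = 0.813·0.8 + 0.3862·0.06 + 0.8309·0.14
      = 0.6504 + 0.023172 + 0.116326 = 0.789898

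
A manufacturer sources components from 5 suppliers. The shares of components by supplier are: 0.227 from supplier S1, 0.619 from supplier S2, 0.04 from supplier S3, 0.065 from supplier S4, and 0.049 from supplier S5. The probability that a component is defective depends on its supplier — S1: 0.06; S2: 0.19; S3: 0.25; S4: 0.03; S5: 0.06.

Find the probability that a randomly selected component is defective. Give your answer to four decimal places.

P(D) = P(D|S1)·P(S1) + P(D|S2)·P(S2) + P(D|S3)·P(S3) + P(D|S4)·P(S4) + P(D|S5)·P(S5)
      = 0.06·0.227 + 0.19·0.619 + 0.25·0.04 + 0.03·0.065 + 0.06·0.049
      = 0.01362 + 0.11761 + 0.01 + 0.00195 + 0.00294 = 0.14612

0.1461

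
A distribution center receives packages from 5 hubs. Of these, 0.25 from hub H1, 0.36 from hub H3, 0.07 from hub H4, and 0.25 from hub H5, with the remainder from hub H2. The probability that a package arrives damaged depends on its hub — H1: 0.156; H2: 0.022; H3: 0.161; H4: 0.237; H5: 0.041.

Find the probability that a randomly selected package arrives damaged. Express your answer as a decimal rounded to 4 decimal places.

P(H2) = 1 − (0.25 + 0.36 + 0.07 + 0.25) = 0.07.
P(D) = P(D|H1)·P(H1) + P(D|H2)·P(H2) + P(D|H3)·P(H3) + P(D|H4)·P(H4) + P(D|H5)·P(H5)
      = 0.156·0.25 + 0.022·0.07 + 0.161·0.36 + 0.237·0.07 + 0.041·0.25
      = 0.039 + 0.00154 + 0.05796 + 0.01659 + 0.01025 = 0.12534

0.1253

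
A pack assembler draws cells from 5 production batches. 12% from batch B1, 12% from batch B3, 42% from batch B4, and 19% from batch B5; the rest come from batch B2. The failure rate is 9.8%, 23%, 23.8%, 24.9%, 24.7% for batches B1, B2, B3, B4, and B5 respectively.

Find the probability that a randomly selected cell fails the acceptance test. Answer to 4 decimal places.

P(B2) = 1 − (0.12 + 0.12 + 0.42 + 0.19) = 0.15.
P(F) = P(F|B1)·P(B1) + P(F|B2)·P(B2) + P(F|B3)·P(B3) + P(F|B4)·P(B4) + P(F|B5)·P(B5)
      = 0.098·0.12 + 0.23·0.15 + 0.238·0.12 + 0.249·0.42 + 0.247·0.19
      = 0.01176 + 0.0345 + 0.02856 + 0.10458 + 0.04693 = 0.22633

P(F) ≈ 0.2263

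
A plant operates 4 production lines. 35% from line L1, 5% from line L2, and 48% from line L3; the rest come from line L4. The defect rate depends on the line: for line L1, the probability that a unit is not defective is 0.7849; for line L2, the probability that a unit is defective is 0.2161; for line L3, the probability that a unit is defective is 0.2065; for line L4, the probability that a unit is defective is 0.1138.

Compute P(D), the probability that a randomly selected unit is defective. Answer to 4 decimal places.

P(L4) = 1 − (0.35 + 0.05 + 0.48) = 0.12.
P(D|L1) = 1 − 0.7849 = 0.2151.
By the law of total probability,
P(D) = P(D|L1)·P(L1) + P(D|L2)·P(L2) + P(D|L3)·P(L3) + P(D|L4)·P(L4)
      = 0.2151·0.35 + 0.2161·0.05 + 0.2065·0.48 + 0.1138·0.12
      = 0.075285 + 0.010805 + 0.09912 + 0.013656 = 0.198866

0.1989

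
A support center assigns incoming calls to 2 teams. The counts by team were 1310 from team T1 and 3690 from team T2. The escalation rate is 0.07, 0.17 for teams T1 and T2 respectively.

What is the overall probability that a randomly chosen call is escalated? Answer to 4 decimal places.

P(E) ≈ 0.1438

Total: 1310 + 3690 = 5000.
P(T1) = 1310/5000 = 0.262. P(T2) = 3690/5000 = 0.738.
P(E) = P(E|T1)·P(T1) + P(E|T2)·P(T2)
      = 0.07·0.262 + 0.17·0.738
      = 0.01834 + 0.12546 = 0.1438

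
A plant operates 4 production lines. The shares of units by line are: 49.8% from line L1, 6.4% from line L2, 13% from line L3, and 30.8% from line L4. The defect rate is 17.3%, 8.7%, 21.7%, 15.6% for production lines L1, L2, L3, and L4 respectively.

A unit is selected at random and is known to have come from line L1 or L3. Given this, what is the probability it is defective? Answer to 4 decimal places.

P(D|S) ≈ 0.1821

Let S = {L1, L3}.
P(S) = 0.498 + 0.13 = 0.628.
P(D ∩ S) = 0.173·0.498 + 0.217·0.13 = 0.086154 + 0.02821 = 0.114364.
P(D | S) = 0.114364 / 0.628 = 0.182108…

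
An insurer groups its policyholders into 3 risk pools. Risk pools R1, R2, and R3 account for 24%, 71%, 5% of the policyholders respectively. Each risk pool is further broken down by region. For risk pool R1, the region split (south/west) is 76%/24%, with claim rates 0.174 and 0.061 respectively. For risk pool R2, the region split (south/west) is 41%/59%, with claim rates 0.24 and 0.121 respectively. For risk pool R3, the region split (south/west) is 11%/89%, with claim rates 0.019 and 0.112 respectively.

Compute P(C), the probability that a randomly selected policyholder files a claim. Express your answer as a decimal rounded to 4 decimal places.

P(C|R1) = 0.76·0.174 + 0.24·0.061 = 0.13224 + 0.01464 = 0.14688
P(C|R2) = 0.41·0.24 + 0.59·0.121 = 0.0984 + 0.07139 = 0.16979
P(C|R3) = 0.11·0.019 + 0.89·0.112 = 0.00209 + 0.09968 = 0.10177
By total probability over the outer partition,
P(C) = 0.24·0.14688 + 0.71·0.16979 + 0.05·0.10177
      = 0.0352512 + 0.1205509 + 0.0050885 = 0.1608906

P(C) ≈ 0.1609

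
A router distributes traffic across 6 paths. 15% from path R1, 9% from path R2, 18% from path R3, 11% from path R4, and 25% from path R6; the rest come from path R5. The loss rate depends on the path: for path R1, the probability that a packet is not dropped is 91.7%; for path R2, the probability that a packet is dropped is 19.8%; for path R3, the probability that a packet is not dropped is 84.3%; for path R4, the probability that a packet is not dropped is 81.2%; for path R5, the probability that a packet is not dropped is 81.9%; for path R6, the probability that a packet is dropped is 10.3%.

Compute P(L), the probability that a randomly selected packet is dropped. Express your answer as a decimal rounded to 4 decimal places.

P(R5) = 1 − (0.15 + 0.09 + 0.18 + 0.11 + 0.25) = 0.22.
P(L|R1) = 1 − 0.917 = 0.083.
P(L|R3) = 1 − 0.843 = 0.157.
P(L|R4) = 1 − 0.812 = 0.188.
P(L|R5) = 1 − 0.819 = 0.181.
P(L) = P(L|R1)·P(R1) + P(L|R2)·P(R2) + P(L|R3)·P(R3) + P(L|R4)·P(R4) + P(L|R5)·P(R5) + P(L|R6)·P(R6)
      = 0.083·0.15 + 0.198·0.09 + 0.157·0.18 + 0.188·0.11 + 0.181·0.22 + 0.103·0.25
      = 0.01245 + 0.01782 + 0.02826 + 0.02068 + 0.03982 + 0.02575 = 0.14478

0.1448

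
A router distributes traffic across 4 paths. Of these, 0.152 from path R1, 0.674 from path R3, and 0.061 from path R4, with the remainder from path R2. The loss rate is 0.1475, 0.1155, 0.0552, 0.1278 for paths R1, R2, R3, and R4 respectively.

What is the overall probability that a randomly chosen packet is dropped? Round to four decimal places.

0.0805

P(R2) = 1 − (0.152 + 0.674 + 0.061) = 0.113.
P(L) = P(L|R1)·P(R1) + P(L|R2)·P(R2) + P(L|R3)·P(R3) + P(L|R4)·P(R4)
      = 0.1475·0.152 + 0.1155·0.113 + 0.0552·0.674 + 0.1278·0.061
      = 0.02242 + 0.0130515 + 0.0372048 + 0.0077958 = 0.0804721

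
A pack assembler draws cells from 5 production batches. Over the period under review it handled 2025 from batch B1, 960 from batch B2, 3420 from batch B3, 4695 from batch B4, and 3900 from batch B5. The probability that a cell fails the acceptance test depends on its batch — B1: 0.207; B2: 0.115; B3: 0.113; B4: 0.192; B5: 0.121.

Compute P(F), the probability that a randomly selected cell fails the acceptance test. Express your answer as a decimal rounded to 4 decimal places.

Total: 2025 + 960 + 3420 + 4695 + 3900 = 15000.
P(B1) = 2025/15000 = 0.135. P(B2) = 960/15000 = 0.064. P(B3) = 3420/15000 = 0.228. P(B4) = 4695/15000 = 0.313. P(B5) = 3900/15000 = 0.26.
Summing over the partition,
P(F) = P(F|B1)·P(B1) + P(F|B2)·P(B2) + P(F|B3)·P(B3) + P(F|B4)·P(B4) + P(F|B5)·P(B5)
      = 0.207·0.135 + 0.115·0.064 + 0.113·0.228 + 0.192·0.313 + 0.121·0.26
      = 0.027945 + 0.00736 + 0.025764 + 0.060096 + 0.03146 = 0.152625

P(F) ≈ 0.1526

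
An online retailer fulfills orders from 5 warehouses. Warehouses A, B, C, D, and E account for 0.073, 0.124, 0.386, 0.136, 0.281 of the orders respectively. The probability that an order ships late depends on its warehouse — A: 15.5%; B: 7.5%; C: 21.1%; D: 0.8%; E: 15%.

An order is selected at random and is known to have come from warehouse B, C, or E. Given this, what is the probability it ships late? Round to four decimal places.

P(L|S) ≈ 0.1680

Let S = {B, C, E}.
P(S) = 0.124 + 0.386 + 0.281 = 0.791.
P(L ∩ S) = 0.075·0.124 + 0.211·0.386 + 0.15·0.281 = 0.0093 + 0.081446 + 0.04215 = 0.132896.
P(L | S) = 0.132896 / 0.791 = 0.168010…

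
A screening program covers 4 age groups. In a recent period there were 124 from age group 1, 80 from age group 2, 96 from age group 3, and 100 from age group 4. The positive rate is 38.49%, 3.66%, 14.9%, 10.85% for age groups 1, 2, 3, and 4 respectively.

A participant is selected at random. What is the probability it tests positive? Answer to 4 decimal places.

0.1895

Total: 124 + 80 + 96 + 100 = 400.
P(1) = 124/400 = 0.31. P(2) = 80/400 = 0.2. P(3) = 96/400 = 0.24. P(4) = 100/400 = 0.25.
By the law of total probability,
P(T) = P(T|1)·P(1) + P(T|2)·P(2) + P(T|3)·P(3) + P(T|4)·P(4)
      = 0.3849·0.31 + 0.0366·0.2 + 0.149·0.24 + 0.1085·0.25
      = 0.119319 + 0.00732 + 0.03576 + 0.027125 = 0.189524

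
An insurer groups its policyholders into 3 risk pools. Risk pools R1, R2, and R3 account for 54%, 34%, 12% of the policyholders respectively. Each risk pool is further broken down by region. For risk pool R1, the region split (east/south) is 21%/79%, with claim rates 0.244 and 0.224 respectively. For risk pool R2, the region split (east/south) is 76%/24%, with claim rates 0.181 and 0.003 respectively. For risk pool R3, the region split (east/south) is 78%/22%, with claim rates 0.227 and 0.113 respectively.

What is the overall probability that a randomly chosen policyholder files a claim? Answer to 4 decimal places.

P(C) ≈ 0.1945

P(C|R1) = 0.21·0.244 + 0.79·0.224 = 0.05124 + 0.17696 = 0.2282
P(C|R2) = 0.76·0.181 + 0.24·0.003 = 0.13756 + 0.00072 = 0.13828
P(C|R3) = 0.78·0.227 + 0.22·0.113 = 0.17706 + 0.02486 = 0.20192
By total probability over the outer partition,
P(C) = 0.54·0.2282 + 0.34·0.13828 + 0.12·0.20192
      = 0.123228 + 0.0470152 + 0.0242304 = 0.1944736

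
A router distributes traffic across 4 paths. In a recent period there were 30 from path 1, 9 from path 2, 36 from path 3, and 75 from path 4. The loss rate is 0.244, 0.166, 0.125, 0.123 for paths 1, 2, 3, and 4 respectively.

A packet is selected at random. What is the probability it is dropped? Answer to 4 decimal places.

Total: 30 + 9 + 36 + 75 = 150.
P(1) = 30/150 = 0.2. P(2) = 9/150 = 0.06. P(3) = 36/150 = 0.24. P(4) = 75/150 = 0.5.
Using total probability over the partition,
P(L) = P(L|1)·P(1) + P(L|2)·P(2) + P(L|3)·P(3) + P(L|4)·P(4)
      = 0.244·0.2 + 0.166·0.06 + 0.125·0.24 + 0.123·0.5
      = 0.0488 + 0.00996 + 0.03 + 0.0615 = 0.15026

P(L) ≈ 0.1503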